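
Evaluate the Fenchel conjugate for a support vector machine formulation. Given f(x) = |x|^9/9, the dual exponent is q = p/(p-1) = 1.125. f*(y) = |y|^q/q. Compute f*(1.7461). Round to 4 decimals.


The conjugate exponent q satisfies 1/p + 1/q = 1.
p = 9, so q = 9/(9 - 1) = 1.125
|y|^q = 1.7461^1.125 = 1.8721
f*(1.7461) = 1.8721 / 1.125 = 1.6641


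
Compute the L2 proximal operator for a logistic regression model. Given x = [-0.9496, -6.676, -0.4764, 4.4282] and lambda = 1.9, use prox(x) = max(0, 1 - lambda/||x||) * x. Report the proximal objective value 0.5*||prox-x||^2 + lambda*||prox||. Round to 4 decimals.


Step 1: Compute ||x||.
||x|| = 8.0813
Step 2: Compute scaling factor.
scale = max(0, 1 - 1.9/8.0813) = 0.7649
Step 3: prox(x) = [-0.7263, -5.1064, -0.3644, 3.3871]
||prox(x)|| = 6.1813
Step 4: Proximal objective.
0.5*||prox-x||^2 = 1.805
lambda*||prox|| = 11.7445
Total = 13.5494


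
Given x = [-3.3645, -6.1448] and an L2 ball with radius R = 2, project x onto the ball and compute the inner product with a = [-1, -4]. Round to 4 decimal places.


Step 1: Compute ||x|| (intermediates to 6 decimals).
||x|| = sqrt((-3.3645)^2 + (-6.1448)^2) = 7.0056
Step 2: Project.
Since ||x|| > R, scale = R/||x|| = 2/7.0056 = 0.285486, proj(x) = scale * x
proj(x) = [-0.960518, -1.754254]
Step 3: Dot product.
a^T * proj(x) = -1*(-0.960518) - 4*(-1.754254) = 7.9775


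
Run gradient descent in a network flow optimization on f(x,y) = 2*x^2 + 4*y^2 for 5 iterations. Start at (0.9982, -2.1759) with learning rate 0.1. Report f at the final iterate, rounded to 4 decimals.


Gradient descent on f(x,y) = 2*x^2 + 4*y^2.
Starting point: (0.9982, -2.1759), alpha = 0.1
Step 1: grad_x = 2*2*0.9982 = 3.9928, grad_y = 2*4*-2.1759 = -17.4072
  x_1 = 0.9982 - 0.1*3.9928 = 0.5989
  y_1 = -2.1759 - 0.1*-17.4072 = -0.4352
Step 2: grad_x = 2*2*0.5989 = 2.3957, grad_y = 2*4*-0.4352 = -3.4814
  x_2 = 0.5989 - 0.1*2.3957 = 0.3594
  y_2 = -0.4352 - 0.1*-3.4814 = -0.087
Step 3: grad_x = 2*2*0.3594 = 1.4374, grad_y = 2*4*-0.087 = -0.6963
  x_3 = 0.3594 - 0.1*1.4374 = 0.2156
  y_3 = -0.087 - 0.1*-0.6963 = -0.0174
Step 4: grad_x = 2*2*0.2156 = 0.8624, grad_y = 2*4*-0.0174 = -0.1393
  x_4 = 0.2156 - 0.1*0.8624 = 0.1294
  y_4 = -0.0174 - 0.1*-0.1393 = -0.0035
Step 5: grad_x = 2*2*0.1294 = 0.5175, grad_y = 2*4*-0.0035 = -0.0279
  x_5 = 0.1294 - 0.1*0.5175 = 0.0776
  y_5 = -0.0035 - 0.1*-0.0279 = -0.0007
f(0.0776, -0.0007) = 2*0.0776^2 + 4*(-0.0007)^2 = 0.0121


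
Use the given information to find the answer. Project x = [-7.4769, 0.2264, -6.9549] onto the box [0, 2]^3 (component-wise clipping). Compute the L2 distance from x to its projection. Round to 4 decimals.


Project each component onto [0, 2].
clip(-7.4769) = 0.0, clip(0.2264) = 0.2264, clip(-6.9549) = 0.0
Projection = [0.0, 0.2264, 0.0]
Squared diffs: [55.904, 0.0, 48.3706]
Distance = sqrt(104.2746) = 10.2115


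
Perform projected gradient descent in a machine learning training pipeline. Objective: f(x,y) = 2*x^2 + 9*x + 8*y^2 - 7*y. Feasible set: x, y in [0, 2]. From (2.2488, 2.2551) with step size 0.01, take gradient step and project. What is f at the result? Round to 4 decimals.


Step 1: Compute gradient at (2.2488, 2.2551).
grad_x = 2*2*2.2488 + 9 = 17.9952
grad_y = 2*8*2.2551 - 7 = 29.0816
Step 2: Gradient step.
x_raw = 2.2488 - 0.01*17.9952 = 2.0688
y_raw = 2.2551 - 0.01*29.0816 = 1.9643
Step 3: Project onto [0, 2].
x_proj = clip(2.0688) = 2.0
y_proj = clip(1.9643) = 1.9643
Step 4: Evaluate f.
f(2.0, 1.9643) = 43.1173


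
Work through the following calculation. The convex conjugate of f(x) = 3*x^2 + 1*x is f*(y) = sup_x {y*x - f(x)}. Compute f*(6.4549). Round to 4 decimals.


f*(y) = sup_x {y*x - a*x^2 - b*x} = sup_x {(y-b)*x - a*x^2}
FOC: (y - b) - 2a*x = 0 => x* = (y - b)/(2a)
x* = (6.4549 - 1)/(2*3) = 0.9092
f*(6.4549) = (y-b)^2/(4a) = (6.4549 - 1)^2/(4*3)
= 29.7559/12 = 2.4797


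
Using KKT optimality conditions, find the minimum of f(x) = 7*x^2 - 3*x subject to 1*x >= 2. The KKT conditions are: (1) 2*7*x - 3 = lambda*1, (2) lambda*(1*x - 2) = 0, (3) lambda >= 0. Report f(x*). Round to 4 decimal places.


Step 1: Try lambda = 0 (constraint inactive).
x_unc = 3/(2*7) = 0.2143
Check: 1*0.2143 = 0.2143 < 2 -- violated!
Step 2: Constraint must be active: 1*x = 2
x* = 2/1 = 2.0
lambda = (2*7*2.0 - 3)/1 = 25.0
Step 3: Compute optimal value.
f(x*) = 7*2.0^2 - 3*2.0 = 22.0


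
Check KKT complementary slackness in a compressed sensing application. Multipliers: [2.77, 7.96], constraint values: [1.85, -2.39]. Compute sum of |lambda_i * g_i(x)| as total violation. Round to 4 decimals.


KKT complementary slackness check:
lambda_1 * g_1 = 2.77 * 1.85 = 5.1245
lambda_2 * g_2 = 7.96 * -2.39 = -19.0244
Total violation = 5.1245 + 19.0244 = 24.1489


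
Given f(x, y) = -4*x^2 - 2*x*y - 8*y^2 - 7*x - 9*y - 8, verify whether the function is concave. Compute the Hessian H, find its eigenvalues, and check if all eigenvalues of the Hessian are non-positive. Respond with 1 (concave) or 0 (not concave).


The Hessian of f(x,y) = -4*x^2 - 2*x*y - 8*y^2 - 7*x - 9*y - 8 is:
H = [[-8, -2], [-2, -16]]
Trace = -8 - 16 = -24
Determinant = -8*-16 - (-2)^2 = 124
Discriminant = (-24)^2 - 4*124 = 80.0
Eigenvalues: lambda_1 = -16.4721, lambda_2 = -7.5279
The function is concave.

1


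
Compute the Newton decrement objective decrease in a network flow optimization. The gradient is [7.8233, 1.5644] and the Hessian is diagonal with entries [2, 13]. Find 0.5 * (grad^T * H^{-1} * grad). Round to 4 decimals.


Step 1: H is diagonal, so H^(-1) * g = [3.9117, 0.1203].
Step 2: g^T H^(-1) g = sum_i g_i^2 / H_ii
  = (7.8233)^2/2 + (1.5644)^2/13
  = 30.602 + 0.1883 = 30.7903
Step 3: Objective decrease = 0.5 * g^T H^(-1) g = 15.3951


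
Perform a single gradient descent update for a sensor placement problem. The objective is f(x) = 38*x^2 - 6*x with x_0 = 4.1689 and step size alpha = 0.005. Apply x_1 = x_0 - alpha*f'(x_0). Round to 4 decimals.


We compute the gradient at x_0 and apply the update.
f'(x) = 76*x - 6
f'(4.1689) = 76*4.1689 - 6 = 310.8364
x_1 = 4.1689 - 0.005*310.8364 = 2.6147


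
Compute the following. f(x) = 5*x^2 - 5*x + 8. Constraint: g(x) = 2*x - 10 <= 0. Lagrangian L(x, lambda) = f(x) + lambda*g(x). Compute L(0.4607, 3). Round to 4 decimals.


Step 1: Evaluate f(x).
f(0.4607) = 5*0.4607^2 - 5*0.4607 + 8 = 6.7577
Step 2: Evaluate g(x).
g(0.4607) = 2*0.4607 - 10 = -9.0786
Step 3: Compute Lagrangian.
L = 6.7577 + 3*-9.0786 = -20.4781


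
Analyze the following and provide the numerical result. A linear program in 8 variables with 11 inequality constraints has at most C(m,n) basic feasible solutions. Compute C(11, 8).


Each vertex corresponds to some choice of n active constraints out of m, so the number of vertices is at most C(m, n) = m! / (n!(m-n)!).
m = 11, n = 8
Numerator: 11 * 10 * 9 * 8 * 7 * 6 * 5 * 4
Denominator: 8! = 40320
C(11, 8) = 165


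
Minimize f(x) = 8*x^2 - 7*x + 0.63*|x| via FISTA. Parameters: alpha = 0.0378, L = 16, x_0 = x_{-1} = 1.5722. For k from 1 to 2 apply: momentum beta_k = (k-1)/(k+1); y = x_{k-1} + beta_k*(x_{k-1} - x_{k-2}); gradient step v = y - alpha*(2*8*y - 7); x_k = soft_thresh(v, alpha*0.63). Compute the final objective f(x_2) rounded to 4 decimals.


FISTA on f(x) = 8*x^2 - 7*x + 0.63*|x|
L = 16, alpha = 0.0378
Iteration 1: beta = 0.0, y = 1.5722 + 0.0*(1.5722 - 1.5722) = 1.5722
  grad(y) = 18.1552, v = y - alpha*grad = 0.8859
  prox(v) = soft_thresh(0.8859, 0.0238) = 0.8621
Iteration 2: beta = 0.3333, y = 0.8621 + 0.3333*(0.8621 - 1.5722) = 0.6254
  grad(y) = 3.0068, v = y - alpha*grad = 0.5118
  prox(v) = soft_thresh(0.5118, 0.0238) = 0.488
f(x_2) = 8*0.488^2 - 7*0.488 + 0.63*|0.488| = -1.2035


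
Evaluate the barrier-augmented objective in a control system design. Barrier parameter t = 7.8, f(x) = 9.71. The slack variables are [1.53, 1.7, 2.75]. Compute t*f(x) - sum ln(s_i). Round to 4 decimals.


Step 1: Compute log-barrier.
ln values: [0.4253, 0.5306, 1.0116]
phi = -(0.4253 + 0.5306 + 1.0116) = -1.9675
Step 2: Compute augmented objective.
t*f(x) = 7.8*9.71 = 75.738
Total = 75.738 - 1.9675 = 73.7705


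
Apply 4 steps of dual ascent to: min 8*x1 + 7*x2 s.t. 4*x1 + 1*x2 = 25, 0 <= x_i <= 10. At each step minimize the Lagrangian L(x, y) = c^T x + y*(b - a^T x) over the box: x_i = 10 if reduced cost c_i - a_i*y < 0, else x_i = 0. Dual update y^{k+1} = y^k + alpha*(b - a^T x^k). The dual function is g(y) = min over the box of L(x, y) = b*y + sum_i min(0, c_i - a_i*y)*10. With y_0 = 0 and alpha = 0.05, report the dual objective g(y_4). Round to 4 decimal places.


Dual ascent for LP: min 8*x1 + 7*x2, 4*x1 + 1*x2 = 25, 0 <= x_i <= 10
Step 1: y^k = 0.0, reduced costs: (8.0, 7.0)
  x^k = (0.0, 0.0), subgradient = b - a^T x = 25.0
  y^{k+1} = 0.0 + 0.05*25.0 = 1.25
Step 2: y^k = 1.25, reduced costs: (3.0, 5.75)
  x^k = (0.0, 0.0), subgradient = b - a^T x = 25.0
  y^{k+1} = 1.25 + 0.05*25.0 = 2.5
Step 3: y^k = 2.5, reduced costs: (-2.0, 4.5)
  x^k = (10.0, 0.0), subgradient = b - a^T x = -15.0
  y^{k+1} = 2.5 + 0.05*-15.0 = 1.75
Step 4: y^k = 1.75, reduced costs: (1.0, 5.25)
  x^k = (0.0, 0.0), subgradient = b - a^T x = 25.0
  y^{k+1} = 1.75 + 0.05*25.0 = 3.0
Dual objective at y_4 = 3.0: reduced costs (-4.0, 4.0), box minimizer x = (10.0, 0.0)
g(y_4) = b*y + (c1 - a1*y)*x1 + (c2 - a2*y)*x2 = 25*3.0 + (-4.0)*10.0 + 4.0*0.0 = 75.0 - 40.0 + 0.0 = 35.0


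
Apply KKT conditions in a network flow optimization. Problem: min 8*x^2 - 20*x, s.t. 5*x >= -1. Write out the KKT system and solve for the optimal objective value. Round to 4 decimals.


Step 1: Try lambda = 0 (constraint inactive).
Stationarity: 2*8*x - 20 = 0
x* = 20/(2*8) = 1.25
Check constraint: 5*1.25 = 6.25 >= -1 -- satisfied.
Step 2: Compute optimal value.
f(x*) = 8*1.25^2 - 20*1.25 = -12.5


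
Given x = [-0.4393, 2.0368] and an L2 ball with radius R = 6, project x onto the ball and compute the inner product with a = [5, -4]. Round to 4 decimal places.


Step 1: Compute ||x|| (intermediates to 6 decimals).
||x|| = sqrt((-0.4393)^2 + 2.0368^2) = 2.083636
Step 2: Project.
Since ||x|| <= R, proj = x (no scaling needed).
proj(x) = [-0.4393, 2.0368]
Step 3: Dot product.
a^T * proj(x) = 5*(-0.4393) - 4*2.0368 = -10.3437


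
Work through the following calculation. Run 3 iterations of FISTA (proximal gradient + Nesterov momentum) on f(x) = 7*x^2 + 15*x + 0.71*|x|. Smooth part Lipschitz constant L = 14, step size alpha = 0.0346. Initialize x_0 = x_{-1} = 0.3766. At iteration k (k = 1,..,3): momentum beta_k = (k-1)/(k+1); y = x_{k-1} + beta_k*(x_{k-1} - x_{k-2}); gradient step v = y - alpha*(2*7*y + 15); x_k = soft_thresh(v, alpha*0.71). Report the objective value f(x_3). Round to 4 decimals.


FISTA on f(x) = 7*x^2 + 15*x + 0.71*|x|
L = 14, alpha = 0.0346
Iteration 1: beta = 0.0, y = 0.3766 + 0.0*(0.3766 - 0.3766) = 0.3766
  grad(y) = 20.2724, v = y - alpha*grad = -0.3248
  prox(v) = soft_thresh(-0.3248, 0.0246) = -0.3003
Iteration 2: beta = 0.3333, y = -0.3003 + 0.3333*(-0.3003 - 0.3766) = -0.5259
  grad(y) = 7.6377, v = y - alpha*grad = -0.7901
  prox(v) = soft_thresh(-0.7901, 0.0246) = -0.7656
Iteration 3: beta = 0.5, y = -0.7656 + 0.5*(-0.7656 + 0.3003) = -0.9982
  grad(y) = 1.0247, v = y - alpha*grad = -1.0337
  prox(v) = soft_thresh(-1.0337, 0.0246) = -1.0091
f(x_3) = 7*(-1.0091)^2 + 15*(-1.0091) + 0.71*|-1.0091| = -7.2921


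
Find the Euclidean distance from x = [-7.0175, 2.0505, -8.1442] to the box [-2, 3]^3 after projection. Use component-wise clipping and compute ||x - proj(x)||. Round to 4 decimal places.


Project each component onto [-2, 3].
clip(-7.0175) = -2.0, clip(2.0505) = 2.0505, clip(-8.1442) = -2.0
Projection = [-2.0, 2.0505, -2.0]
Squared diffs: [25.1753, 0.0, 37.7512]
Distance = sqrt(62.9265) = 7.9326


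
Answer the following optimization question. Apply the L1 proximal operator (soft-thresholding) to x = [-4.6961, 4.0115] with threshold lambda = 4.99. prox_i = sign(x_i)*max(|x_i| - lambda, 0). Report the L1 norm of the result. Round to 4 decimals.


Soft-thresholding with lambda = 4.99:
prox(-4.6961) = sign(-4.6961)*max(|-4.6961| - 4.99, 0) = 0.0
prox(4.0115) = sign(4.0115)*max(|4.0115| - 4.99, 0) = 0.0
prox(x) = [0.0, 0.0]
||prox(x)||_1 = 0.0 + 0.0 = 0.0


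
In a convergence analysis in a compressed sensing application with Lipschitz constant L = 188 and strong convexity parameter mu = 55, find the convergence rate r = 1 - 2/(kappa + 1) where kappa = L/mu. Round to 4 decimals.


Step 1: Compute the condition number.
kappa = L/mu = 188/55 = 3.4182
Step 2: Compute the convergence rate.
r = 1 - 2/(kappa + 1) = 1 - 2*mu/(L + mu) = (L - mu)/(L + mu) = 133/243 = 0.5473


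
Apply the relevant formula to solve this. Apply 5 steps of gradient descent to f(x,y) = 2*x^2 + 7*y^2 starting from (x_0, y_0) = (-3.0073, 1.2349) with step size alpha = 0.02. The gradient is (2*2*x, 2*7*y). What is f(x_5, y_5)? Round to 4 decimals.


Gradient descent on f(x,y) = 2*x^2 + 7*y^2.
Starting point: (-3.0073, 1.2349), alpha = 0.02
Step 1: grad_x = 2*2*-3.0073 = -12.0292, grad_y = 2*7*1.2349 = 17.2886
  x_1 = -3.0073 - 0.02*-12.0292 = -2.7667
  y_1 = 1.2349 - 0.02*17.2886 = 0.8891
Step 2: grad_x = 2*2*-2.7667 = -11.0669, grad_y = 2*7*0.8891 = 12.4478
  x_2 = -2.7667 - 0.02*-11.0669 = -2.5454
  y_2 = 0.8891 - 0.02*12.4478 = 0.6402
Step 3: grad_x = 2*2*-2.5454 = -10.1815, grad_y = 2*7*0.6402 = 8.9624
  x_3 = -2.5454 - 0.02*-10.1815 = -2.3417
  y_3 = 0.6402 - 0.02*8.9624 = 0.4609
Step 4: grad_x = 2*2*-2.3417 = -9.367, grad_y = 2*7*0.4609 = 6.4529
  x_4 = -2.3417 - 0.02*-9.367 = -2.1544
  y_4 = 0.4609 - 0.02*6.4529 = 0.3319
Step 5: grad_x = 2*2*-2.1544 = -8.6176, grad_y = 2*7*0.3319 = 4.6461
  x_5 = -2.1544 - 0.02*-8.6176 = -1.9821
  y_5 = 0.3319 - 0.02*4.6461 = 0.2389
f(-1.9821, 0.2389) = 2*(-1.9821)^2 + 7*0.2389^2 = 8.2567


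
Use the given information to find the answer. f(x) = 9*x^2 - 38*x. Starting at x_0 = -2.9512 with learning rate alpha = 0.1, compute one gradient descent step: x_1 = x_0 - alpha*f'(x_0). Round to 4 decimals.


We compute the gradient at x_0 and apply the update.
f'(x) = 18*x - 38
f'(-2.9512) = 18*-2.9512 - 38 = -91.1216
x_1 = -2.9512 - 0.1*-91.1216 = 6.161


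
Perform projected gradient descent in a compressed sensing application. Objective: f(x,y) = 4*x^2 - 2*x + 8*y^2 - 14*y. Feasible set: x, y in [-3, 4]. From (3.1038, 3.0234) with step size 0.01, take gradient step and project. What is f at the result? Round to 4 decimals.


Step 1: Compute gradient at (3.1038, 3.0234).
grad_x = 2*4*3.1038 - 2 = 22.8304
grad_y = 2*8*3.0234 - 14 = 34.3744
Step 2: Gradient step.
x_raw = 3.1038 - 0.01*22.8304 = 2.8755
y_raw = 3.0234 - 0.01*34.3744 = 2.6797
Step 3: Project onto [-3, 4].
x_proj = clip(2.8755) = 2.8755
y_proj = clip(2.6797) = 2.6797
Step 4: Evaluate f.
f(2.8755, 2.6797) = 47.2522


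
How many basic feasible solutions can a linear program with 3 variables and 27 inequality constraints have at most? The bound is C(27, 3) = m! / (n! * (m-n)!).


Each vertex corresponds to some choice of n active constraints out of m, so the number of vertices is at most C(m, n) = m! / (n!(m-n)!).
m = 27, n = 3
Numerator: 27 * 26 * 25
Denominator: 3! = 6
C(27, 3) = 2925


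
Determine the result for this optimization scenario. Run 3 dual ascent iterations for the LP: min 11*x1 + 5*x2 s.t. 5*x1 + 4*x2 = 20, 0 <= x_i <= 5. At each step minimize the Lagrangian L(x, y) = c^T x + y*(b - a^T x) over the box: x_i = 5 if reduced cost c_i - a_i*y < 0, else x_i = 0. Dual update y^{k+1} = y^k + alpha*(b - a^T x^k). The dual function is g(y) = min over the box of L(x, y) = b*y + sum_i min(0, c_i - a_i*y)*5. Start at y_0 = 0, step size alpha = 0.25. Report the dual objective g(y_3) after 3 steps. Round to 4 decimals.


Dual ascent for LP: min 11*x1 + 5*x2, 5*x1 + 4*x2 = 20, 0 <= x_i <= 5
Step 1: y^k = 0.0, reduced costs: (11.0, 5.0)
  x^k = (0.0, 0.0), subgradient = b - a^T x = 20.0
  y^{k+1} = 0.0 + 0.25*20.0 = 5.0
Step 2: y^k = 5.0, reduced costs: (-14.0, -15.0)
  x^k = (5.0, 5.0), subgradient = b - a^T x = -25.0
  y^{k+1} = 5.0 + 0.25*-25.0 = -1.25
Step 3: y^k = -1.25, reduced costs: (17.25, 10.0)
  x^k = (0.0, 0.0), subgradient = b - a^T x = 20.0
  y^{k+1} = -1.25 + 0.25*20.0 = 3.75
Dual objective at y_3 = 3.75: reduced costs (-7.75, -10.0), box minimizer x = (5.0, 5.0)
g(y_3) = b*y + (c1 - a1*y)*x1 + (c2 - a2*y)*x2 = 20*3.75 + (-7.75)*5.0 + (-10.0)*5.0 = 75.0 - 38.75 - 50.0 = -13.75


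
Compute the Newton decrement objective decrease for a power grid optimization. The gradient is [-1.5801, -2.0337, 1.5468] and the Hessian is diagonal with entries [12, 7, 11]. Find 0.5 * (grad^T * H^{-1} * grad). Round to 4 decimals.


Step 1: H is diagonal, so H^(-1) * g = [-0.1317, -0.2905, 0.1406].
Step 2: g^T H^(-1) g = sum_i g_i^2 / H_ii
  = (-1.5801)^2/12 + (-2.0337)^2/7 + (1.5468)^2/11
  = 0.2081 + 0.5908 + 0.2175 = 1.0164
Step 3: Objective decrease = 0.5 * g^T H^(-1) g = 0.5082


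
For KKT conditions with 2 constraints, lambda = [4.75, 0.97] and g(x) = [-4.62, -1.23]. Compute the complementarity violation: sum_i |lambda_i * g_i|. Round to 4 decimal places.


KKT complementary slackness check:
lambda_1 * g_1 = 4.75 * -4.62 = -21.945
lambda_2 * g_2 = 0.97 * -1.23 = -1.1931
Total violation = 21.945 + 1.1931 = 23.1381


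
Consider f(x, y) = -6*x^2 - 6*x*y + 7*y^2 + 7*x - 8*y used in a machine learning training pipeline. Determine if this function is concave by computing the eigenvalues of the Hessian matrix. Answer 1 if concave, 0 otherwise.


The Hessian of f(x,y) = -6*x^2 - 6*x*y + 7*y^2 + 7*x - 8*y is:
H = [[-12, -6], [-6, 14]]
Trace = -12 + 14 = 2
Determinant = -12*14 - (-6)^2 = -204
Discriminant = (2)^2 - 4*-204 = 820.0
Eigenvalues: lambda_1 = -13.3178, lambda_2 = 15.3178
The function is not concave.

0


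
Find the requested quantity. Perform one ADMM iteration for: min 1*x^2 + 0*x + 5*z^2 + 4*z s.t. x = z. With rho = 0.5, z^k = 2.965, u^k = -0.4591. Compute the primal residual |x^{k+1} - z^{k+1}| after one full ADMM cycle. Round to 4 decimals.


ADMM iteration with rho = 0.5, z^k = 2.965, u^k = -0.4591
Step 1: x-update.
Minimize 1*x^2 + 0*x + (0.5/2)*(x - 2.965 - 0.4591)^2
FOC: (2*1 + 0.5)*x = 0 + 0.5*(2.965 + 0.4591)
x^{k+1} = 0.6848
Step 2: z-update.
Minimize 5*z^2 + 4*z + (0.5/2)*(0.6848 - z - 0.4591)^2
FOC: (2*5 + 0.5)*z = -4 + 0.5*(0.6848 - 0.4591)
z^{k+1} = -0.3702
Step 3: u-update.
u^{k+1} = -0.4591 + 0.6848 + 0.3702 = 0.5959
Step 4: Primal residual = |0.6848 + 0.3702| = 1.055


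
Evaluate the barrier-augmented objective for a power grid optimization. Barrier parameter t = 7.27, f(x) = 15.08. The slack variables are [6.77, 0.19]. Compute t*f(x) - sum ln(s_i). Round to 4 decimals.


Step 1: Compute log-barrier.
ln values: [1.9125, -1.6607]
phi = -(1.9125 - 1.6607) = -0.2518
Step 2: Compute augmented objective.
t*f(x) = 7.27*15.08 = 109.6316
Total = 109.6316 - 0.2518 = 109.3798


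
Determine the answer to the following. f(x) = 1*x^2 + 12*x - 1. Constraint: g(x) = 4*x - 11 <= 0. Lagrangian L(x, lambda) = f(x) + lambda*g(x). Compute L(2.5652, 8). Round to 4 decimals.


Step 1: Evaluate f(x).
f(2.5652) = 1*2.5652^2 + 12*2.5652 - 1 = 36.3627
Step 2: Evaluate g(x).
g(2.5652) = 4*2.5652 - 11 = -0.7392
Step 3: Compute Lagrangian.
L = 36.3627 + 8*-0.7392 = 30.4491


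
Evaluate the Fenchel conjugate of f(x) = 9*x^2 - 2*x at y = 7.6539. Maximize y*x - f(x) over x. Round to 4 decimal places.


f*(y) = sup_x {y*x - a*x^2 - b*x} = sup_x {(y-b)*x - a*x^2}
FOC: (y - b) - 2a*x = 0 => x* = (y - b)/(2a)
x* = (7.6539 + 2)/(2*9) = 0.5363
f*(7.6539) = (y-b)^2/(4a) = (7.6539 + 2)^2/(4*9)
= 93.1978/36 = 2.5888


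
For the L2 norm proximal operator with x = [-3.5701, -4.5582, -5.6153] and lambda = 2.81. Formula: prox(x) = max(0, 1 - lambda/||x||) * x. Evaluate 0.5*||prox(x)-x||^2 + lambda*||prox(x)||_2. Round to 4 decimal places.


Step 1: Compute ||x||.
||x|| = 8.0656
Step 2: Compute scaling factor.
scale = max(0, 1 - 2.81/8.0656) = 0.6516
Step 3: prox(x) = [-2.3263, -2.9702, -3.659]
||prox(x)|| = 5.2556
Step 4: Proximal objective.
0.5*||prox-x||^2 = 3.9481
lambda*||prox|| = 14.7682
Total = 18.7164


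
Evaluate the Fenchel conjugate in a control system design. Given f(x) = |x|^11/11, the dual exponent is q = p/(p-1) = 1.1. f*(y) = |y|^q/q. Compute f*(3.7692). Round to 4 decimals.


The conjugate exponent q satisfies 1/p + 1/q = 1.
p = 11, so q = 11/(11 - 1) = 1.1
|y|^q = 3.7692^1.1 = 4.304
f*(3.7692) = 4.304 / 1.1 = 3.9127


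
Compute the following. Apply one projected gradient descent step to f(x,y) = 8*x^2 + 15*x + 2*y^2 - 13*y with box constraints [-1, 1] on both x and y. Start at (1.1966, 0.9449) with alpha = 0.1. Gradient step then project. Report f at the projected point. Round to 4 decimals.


Step 1: Compute gradient at (1.1966, 0.9449).
grad_x = 2*8*1.1966 + 15 = 34.1456
grad_y = 2*2*0.9449 - 13 = -9.2204
Step 2: Gradient step.
x_raw = 1.1966 - 0.1*34.1456 = -2.218
y_raw = 0.9449 - 0.1*-9.2204 = 1.8669
Step 3: Project onto [-1, 1].
x_proj = clip(-2.218) = -1.0
y_proj = clip(1.8669) = 1.0
Step 4: Evaluate f.
f(-1.0, 1.0) = -18.0


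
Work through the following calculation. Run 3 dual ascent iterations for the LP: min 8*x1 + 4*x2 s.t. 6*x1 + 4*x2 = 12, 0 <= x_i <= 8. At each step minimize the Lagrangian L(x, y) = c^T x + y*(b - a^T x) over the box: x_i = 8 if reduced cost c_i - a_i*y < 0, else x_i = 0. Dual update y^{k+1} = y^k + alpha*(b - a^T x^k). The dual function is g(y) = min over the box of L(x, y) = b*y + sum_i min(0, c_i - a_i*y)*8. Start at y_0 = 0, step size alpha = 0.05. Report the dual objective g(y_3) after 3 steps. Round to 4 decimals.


Dual ascent for LP: min 8*x1 + 4*x2, 6*x1 + 4*x2 = 12, 0 <= x_i <= 8
Step 1: y^k = 0.0, reduced costs: (8.0, 4.0)
  x^k = (0.0, 0.0), subgradient = b - a^T x = 12.0
  y^{k+1} = 0.0 + 0.05*12.0 = 0.6
Step 2: y^k = 0.6, reduced costs: (4.4, 1.6)
  x^k = (0.0, 0.0), subgradient = b - a^T x = 12.0
  y^{k+1} = 0.6 + 0.05*12.0 = 1.2
Step 3: y^k = 1.2, reduced costs: (0.8, -0.8)
  x^k = (0.0, 8.0), subgradient = b - a^T x = -20.0
  y^{k+1} = 1.2 + 0.05*-20.0 = 0.2
Dual objective at y_3 = 0.2: reduced costs (6.8, 3.2), box minimizer x = (0.0, 0.0)
g(y_3) = b*y + (c1 - a1*y)*x1 + (c2 - a2*y)*x2 = 12*0.2 + 6.8*0.0 + 3.2*0.0 = 2.4 + 0.0 + 0.0 = 2.4


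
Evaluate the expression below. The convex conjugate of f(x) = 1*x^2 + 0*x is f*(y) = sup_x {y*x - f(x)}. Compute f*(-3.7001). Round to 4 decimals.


f*(y) = sup_x {y*x - a*x^2 - b*x} = sup_x {(y-b)*x - a*x^2}
FOC: (y - b) - 2a*x = 0 => x* = (y - b)/(2a)
x* = (-3.7001 - 0)/(2*1) = -1.8501
f*(-3.7001) = (y-b)^2/(4a) = (-3.7001 - 0)^2/(4*1)
= 13.6907/4 = 3.4227


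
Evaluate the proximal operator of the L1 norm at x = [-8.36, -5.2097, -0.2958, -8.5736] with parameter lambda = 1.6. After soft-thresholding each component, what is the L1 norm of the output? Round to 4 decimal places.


Soft-thresholding with lambda = 1.6:
prox(-8.36) = sign(-8.36)*max(|-8.36| - 1.6, 0) = -6.76
prox(-5.2097) = sign(-5.2097)*max(|-5.2097| - 1.6, 0) = -3.6097
prox(-0.2958) = sign(-0.2958)*max(|-0.2958| - 1.6, 0) = 0.0
prox(-8.5736) = sign(-8.5736)*max(|-8.5736| - 1.6, 0) = -6.9736
prox(x) = [-6.76, -3.6097, 0.0, -6.9736]
||prox(x)||_1 = 6.76 + 3.6097 + 0.0 + 6.9736 = 17.3433


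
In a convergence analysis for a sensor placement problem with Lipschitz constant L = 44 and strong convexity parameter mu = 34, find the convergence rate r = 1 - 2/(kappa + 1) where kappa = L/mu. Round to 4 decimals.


Step 1: Compute the condition number.
kappa = L/mu = 44/34 = 1.2941
Step 2: Compute the convergence rate.
r = 1 - 2/(kappa + 1) = 1 - 2*mu/(L + mu) = (L - mu)/(L + mu) = 10/78 = 0.1282


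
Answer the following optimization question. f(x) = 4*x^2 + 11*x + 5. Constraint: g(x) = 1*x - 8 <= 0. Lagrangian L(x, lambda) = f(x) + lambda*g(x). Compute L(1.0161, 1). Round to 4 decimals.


Step 1: Evaluate f(x).
f(1.0161) = 4*1.0161^2 + 11*1.0161 + 5 = 20.3069
Step 2: Evaluate g(x).
g(1.0161) = 1*1.0161 - 8 = -6.9839
Step 3: Compute Lagrangian.
L = 20.3069 + 1*-6.9839 = 13.323


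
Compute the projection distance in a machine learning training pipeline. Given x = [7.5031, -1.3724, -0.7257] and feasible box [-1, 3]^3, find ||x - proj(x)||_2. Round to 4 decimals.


Project each component onto [-1, 3].
clip(7.5031) = 3.0, clip(-1.3724) = -1.0, clip(-0.7257) = -0.7257
Projection = [3.0, -1.0, -0.7257]
Squared diffs: [20.2779, 0.1387, 0.0]
Distance = sqrt(20.4166) = 4.5185


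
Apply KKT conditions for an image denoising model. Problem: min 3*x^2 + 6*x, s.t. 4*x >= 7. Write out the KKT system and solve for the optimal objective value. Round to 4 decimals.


Step 1: Try lambda = 0 (constraint inactive).
x_unc = -6/(2*3) = -1.0
Check: 4*-1.0 = -4.0 < 7 -- violated!
Step 2: Constraint must be active: 4*x = 7
x* = 7/4 = 1.75
lambda = (2*3*1.75 + 6)/4 = 4.125
Step 3: Compute optimal value.
f(x*) = 3*1.75^2 + 6*1.75 = 19.6875


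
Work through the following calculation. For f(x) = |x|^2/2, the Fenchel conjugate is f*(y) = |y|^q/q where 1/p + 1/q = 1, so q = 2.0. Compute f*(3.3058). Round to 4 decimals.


The conjugate exponent q satisfies 1/p + 1/q = 1.
p = 2, so q = 2/(2 - 1) = 2.0
|y|^q = 3.3058^2.0 = 10.9283
f*(3.3058) = 10.9283 / 2.0 = 5.4642


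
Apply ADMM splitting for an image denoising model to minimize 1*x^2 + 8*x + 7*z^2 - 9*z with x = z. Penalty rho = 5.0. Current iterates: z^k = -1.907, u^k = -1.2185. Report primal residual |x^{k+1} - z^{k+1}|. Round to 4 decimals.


ADMM iteration with rho = 5.0, z^k = -1.907, u^k = -1.2185
Step 1: x-update.
Minimize 1*x^2 + 8*x + (5.0/2)*(x + 1.907 - 1.2185)^2
FOC: (2*1 + 5.0)*x = -8 + 5.0*(-1.907 + 1.2185)
x^{k+1} = -1.6346
Step 2: z-update.
Minimize 7*z^2 - 9*z + (5.0/2)*(-1.6346 - z - 1.2185)^2
FOC: (2*7 + 5.0)*z = 9 + 5.0*(-1.6346 - 1.2185)
z^{k+1} = -0.2771
Step 3: u-update.
u^{k+1} = -1.2185 - 1.6346 + 0.2771 = -2.576
Step 4: Primal residual = |-1.6346 + 0.2771| = 1.3575


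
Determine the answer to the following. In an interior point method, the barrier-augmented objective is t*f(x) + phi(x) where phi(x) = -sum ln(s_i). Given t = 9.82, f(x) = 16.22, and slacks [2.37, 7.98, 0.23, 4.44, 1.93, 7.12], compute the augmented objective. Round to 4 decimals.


Step 1: Compute log-barrier.
ln values: [0.8629, 2.0769, -1.4697, 1.4907, 0.6575, 1.9629]
phi = -(0.8629 + 2.0769 - 1.4697 + 1.4907 + 0.6575 + 1.9629) = -5.5812
Step 2: Compute augmented objective.
t*f(x) = 9.82*16.22 = 159.2804
Total = 159.2804 - 5.5812 = 153.6992


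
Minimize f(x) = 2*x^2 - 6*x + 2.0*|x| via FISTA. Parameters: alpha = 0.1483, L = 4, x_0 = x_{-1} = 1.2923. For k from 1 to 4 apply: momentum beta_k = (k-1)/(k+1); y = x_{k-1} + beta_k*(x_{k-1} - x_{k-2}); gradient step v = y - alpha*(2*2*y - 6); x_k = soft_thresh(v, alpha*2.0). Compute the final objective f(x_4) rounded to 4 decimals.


FISTA on f(x) = 2*x^2 - 6*x + 2.0*|x|
L = 4, alpha = 0.1483
Iteration 1: beta = 0.0, y = 1.2923 + 0.0*(1.2923 - 1.2923) = 1.2923
  grad(y) = -0.8308, v = y - alpha*grad = 1.4155
  prox(v) = soft_thresh(1.4155, 0.2966) = 1.1189
Iteration 2: beta = 0.3333, y = 1.1189 + 0.3333*(1.1189 - 1.2923) = 1.0611
  grad(y) = -1.7556, v = y - alpha*grad = 1.3215
  prox(v) = soft_thresh(1.3215, 0.2966) = 1.0249
Iteration 3: beta = 0.5, y = 1.0249 + 0.5*(1.0249 - 1.1189) = 0.9778
  grad(y) = -2.0887, v = y - alpha*grad = 1.2876
  prox(v) = soft_thresh(1.2876, 0.2966) = 0.991
Iteration 4: beta = 0.6, y = 0.991 + 0.6*(0.991 - 1.0249) = 0.9707
  grad(y) = -2.1174, v = y - alpha*grad = 1.2847
  prox(v) = soft_thresh(1.2847, 0.2966) = 0.9881
f(x_4) = 2*0.9881^2 - 6*0.9881 + 2.0*|0.9881| = -1.9997


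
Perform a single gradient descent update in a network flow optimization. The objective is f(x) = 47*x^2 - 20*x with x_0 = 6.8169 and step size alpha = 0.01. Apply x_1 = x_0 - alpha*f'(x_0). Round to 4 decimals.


We compute the gradient at x_0 and apply the update.
f'(x) = 94*x - 20
f'(6.8169) = 94*6.8169 - 20 = 620.7886
x_1 = 6.8169 - 0.01*620.7886 = 0.609


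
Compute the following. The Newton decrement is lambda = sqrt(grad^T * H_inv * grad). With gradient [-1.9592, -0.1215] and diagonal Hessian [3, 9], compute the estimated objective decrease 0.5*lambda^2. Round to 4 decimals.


Step 1: H is diagonal, so H^(-1) * g = [-0.6531, -0.0135].
Step 2: g^T H^(-1) g = sum_i g_i^2 / H_ii
  = (-1.9592)^2/3 + (-0.1215)^2/9
  = 1.2795 + 0.0016 = 1.2811
Step 3: Objective decrease = 0.5 * g^T H^(-1) g = 0.6406


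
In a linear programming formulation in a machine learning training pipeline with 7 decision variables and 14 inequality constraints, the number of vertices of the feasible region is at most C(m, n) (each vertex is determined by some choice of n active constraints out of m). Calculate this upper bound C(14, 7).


Each vertex corresponds to some choice of n active constraints out of m, so the number of vertices is at most C(m, n) = m! / (n!(m-n)!).
m = 14, n = 7
Numerator: 14 * 13 * 12 * 11 * 10 * 9 * 8
Denominator: 7! = 5040
C(14, 7) = 3432


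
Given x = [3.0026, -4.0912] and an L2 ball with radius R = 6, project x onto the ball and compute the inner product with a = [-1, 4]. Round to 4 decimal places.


Step 1: Compute ||x|| (intermediates to 6 decimals).
||x|| = sqrt(3.0026^2 + (-4.0912)^2) = 5.074793
Step 2: Project.
Since ||x|| <= R, proj = x (no scaling needed).
proj(x) = [3.0026, -4.0912]
Step 3: Dot product.
a^T * proj(x) = -1*3.0026 + 4*(-4.0912) = -19.3674


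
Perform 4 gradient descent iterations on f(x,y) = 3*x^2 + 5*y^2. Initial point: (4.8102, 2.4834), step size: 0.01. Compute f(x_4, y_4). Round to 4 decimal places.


Gradient descent on f(x,y) = 3*x^2 + 5*y^2.
Starting point: (4.8102, 2.4834), alpha = 0.01
Step 1: grad_x = 2*3*4.8102 = 28.8612, grad_y = 2*5*2.4834 = 24.834
  x_1 = 4.8102 - 0.01*28.8612 = 4.5216
  y_1 = 2.4834 - 0.01*24.834 = 2.2351
Step 2: grad_x = 2*3*4.5216 = 27.1295, grad_y = 2*5*2.2351 = 22.3506
  x_2 = 4.5216 - 0.01*27.1295 = 4.2503
  y_2 = 2.2351 - 0.01*22.3506 = 2.0116
Step 3: grad_x = 2*3*4.2503 = 25.5018, grad_y = 2*5*2.0116 = 20.1155
  x_3 = 4.2503 - 0.01*25.5018 = 3.9953
  y_3 = 2.0116 - 0.01*20.1155 = 1.8104
Step 4: grad_x = 2*3*3.9953 = 23.9717, grad_y = 2*5*1.8104 = 18.104
  x_4 = 3.9953 - 0.01*23.9717 = 3.7556
  y_4 = 1.8104 - 0.01*18.104 = 1.6294
f(3.7556, 1.6294) = 3*3.7556^2 + 5*1.6294^2 = 55.5867


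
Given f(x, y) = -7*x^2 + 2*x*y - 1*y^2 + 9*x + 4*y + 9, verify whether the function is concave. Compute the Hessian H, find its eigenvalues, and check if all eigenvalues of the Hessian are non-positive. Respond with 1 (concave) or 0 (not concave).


The Hessian of f(x,y) = -7*x^2 + 2*x*y - 1*y^2 + 9*x + 4*y + 9 is:
H = [[-14, 2], [2, -2]]
Trace = -14 - 2 = -16
Determinant = -14*-2 - (2)^2 = 24
Discriminant = (-16)^2 - 4*24 = 160.0
Eigenvalues: lambda_1 = -14.3246, lambda_2 = -1.6754
The function is concave.

1


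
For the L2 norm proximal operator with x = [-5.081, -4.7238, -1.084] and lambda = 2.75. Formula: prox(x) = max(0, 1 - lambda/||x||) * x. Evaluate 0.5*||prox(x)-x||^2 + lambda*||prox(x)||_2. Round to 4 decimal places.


Step 1: Compute ||x||.
||x|| = 7.0218
Step 2: Compute scaling factor.
scale = max(0, 1 - 2.75/7.0218) = 0.6084
Step 3: prox(x) = [-3.0911, -2.8738, -0.6595]
||prox(x)|| = 4.2718
Step 4: Proximal objective.
0.5*||prox-x||^2 = 3.7813
lambda*||prox|| = 11.7475
Total = 15.5287


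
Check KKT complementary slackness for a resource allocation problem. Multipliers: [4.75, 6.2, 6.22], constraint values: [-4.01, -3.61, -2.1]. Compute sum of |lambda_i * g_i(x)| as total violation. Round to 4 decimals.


KKT complementary slackness check:
lambda_1 * g_1 = 4.75 * -4.01 = -19.0475
lambda_2 * g_2 = 6.2 * -3.61 = -22.382
lambda_3 * g_3 = 6.22 * -2.1 = -13.062
Total violation = 19.0475 + 22.382 + 13.062 = 54.4915


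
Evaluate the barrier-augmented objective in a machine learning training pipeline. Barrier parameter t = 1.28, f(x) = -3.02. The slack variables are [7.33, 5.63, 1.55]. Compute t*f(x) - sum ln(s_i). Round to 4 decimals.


Step 1: Compute log-barrier.
ln values: [1.992, 1.7281, 0.4383]
phi = -(1.992 + 1.7281 + 0.4383) = -4.1583
Step 2: Compute augmented objective.
t*f(x) = 1.28*-3.02 = -3.8656
Total = -3.8656 - 4.1583 = -8.0239


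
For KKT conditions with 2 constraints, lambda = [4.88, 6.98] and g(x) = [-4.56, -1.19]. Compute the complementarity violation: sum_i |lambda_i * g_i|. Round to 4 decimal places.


KKT complementary slackness check:
lambda_1 * g_1 = 4.88 * -4.56 = -22.2528
lambda_2 * g_2 = 6.98 * -1.19 = -8.3062
Total violation = 22.2528 + 8.3062 = 30.559


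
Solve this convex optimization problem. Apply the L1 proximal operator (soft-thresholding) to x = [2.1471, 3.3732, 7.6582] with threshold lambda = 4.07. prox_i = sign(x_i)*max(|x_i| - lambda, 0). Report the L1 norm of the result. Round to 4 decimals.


Soft-thresholding with lambda = 4.07:
prox(2.1471) = sign(2.1471)*max(|2.1471| - 4.07, 0) = 0.0
prox(3.3732) = sign(3.3732)*max(|3.3732| - 4.07, 0) = 0.0
prox(7.6582) = sign(7.6582)*max(|7.6582| - 4.07, 0) = 3.5882
prox(x) = [0.0, 0.0, 3.5882]
||prox(x)||_1 = 0.0 + 0.0 + 3.5882 = 3.5882


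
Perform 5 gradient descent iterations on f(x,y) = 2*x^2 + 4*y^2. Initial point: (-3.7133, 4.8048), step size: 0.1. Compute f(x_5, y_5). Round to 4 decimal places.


Gradient descent on f(x,y) = 2*x^2 + 4*y^2.
Starting point: (-3.7133, 4.8048), alpha = 0.1
Step 1: grad_x = 2*2*-3.7133 = -14.8532, grad_y = 2*4*4.8048 = 38.4384
  x_1 = -3.7133 - 0.1*-14.8532 = -2.228
  y_1 = 4.8048 - 0.1*38.4384 = 0.961
Step 2: grad_x = 2*2*-2.228 = -8.9119, grad_y = 2*4*0.961 = 7.6877
  x_2 = -2.228 - 0.1*-8.9119 = -1.3368
  y_2 = 0.961 - 0.1*7.6877 = 0.1922
Step 3: grad_x = 2*2*-1.3368 = -5.3472, grad_y = 2*4*0.1922 = 1.5375
  x_3 = -1.3368 - 0.1*-5.3472 = -0.8021
  y_3 = 0.1922 - 0.1*1.5375 = 0.0384
Step 4: grad_x = 2*2*-0.8021 = -3.2083, grad_y = 2*4*0.0384 = 0.3075
  x_4 = -0.8021 - 0.1*-3.2083 = -0.4812
  y_4 = 0.0384 - 0.1*0.3075 = 0.0077
Step 5: grad_x = 2*2*-0.4812 = -1.925, grad_y = 2*4*0.0077 = 0.0615
  x_5 = -0.4812 - 0.1*-1.925 = -0.2887
  y_5 = 0.0077 - 0.1*0.0615 = 0.0015
f(-0.2887, 0.0015) = 2*(-0.2887)^2 + 4*0.0015^2 = 0.1668


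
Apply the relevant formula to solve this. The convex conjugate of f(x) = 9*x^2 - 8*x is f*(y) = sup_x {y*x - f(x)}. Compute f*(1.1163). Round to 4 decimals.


f*(y) = sup_x {y*x - a*x^2 - b*x} = sup_x {(y-b)*x - a*x^2}
FOC: (y - b) - 2a*x = 0 => x* = (y - b)/(2a)
x* = (1.1163 + 8)/(2*9) = 0.5065
f*(1.1163) = (y-b)^2/(4a) = (1.1163 + 8)^2/(4*9)
= 83.1069/36 = 2.3085


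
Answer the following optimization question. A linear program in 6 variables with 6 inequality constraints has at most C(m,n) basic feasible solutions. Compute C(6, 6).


Each vertex corresponds to some choice of n active constraints out of m, so the number of vertices is at most C(m, n) = m! / (n!(m-n)!).
m = 6, n = 6
Numerator: 6 * 5 * 4 * 3 * 2 * 1
Denominator: 6! = 720
C(6, 6) = 1


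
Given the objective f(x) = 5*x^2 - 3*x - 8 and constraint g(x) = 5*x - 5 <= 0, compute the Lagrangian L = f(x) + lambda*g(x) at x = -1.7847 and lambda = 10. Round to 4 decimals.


Step 1: Evaluate f(x).
f(-1.7847) = 5*(-1.7847)^2 - 3*(-1.7847) - 8 = 13.2799
Step 2: Evaluate g(x).
g(-1.7847) = 5*-1.7847 - 5 = -13.9235
Step 3: Compute Lagrangian.
L = 13.2799 + 10*-13.9235 = -125.9551


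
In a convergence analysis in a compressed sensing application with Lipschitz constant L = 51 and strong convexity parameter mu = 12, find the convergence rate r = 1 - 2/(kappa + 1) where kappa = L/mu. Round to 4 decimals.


Step 1: Compute the condition number.
kappa = L/mu = 51/12 = 4.25
Step 2: Compute the convergence rate.
r = 1 - 2/(kappa + 1) = 1 - 2*mu/(L + mu) = (L - mu)/(L + mu) = 39/63 = 0.619


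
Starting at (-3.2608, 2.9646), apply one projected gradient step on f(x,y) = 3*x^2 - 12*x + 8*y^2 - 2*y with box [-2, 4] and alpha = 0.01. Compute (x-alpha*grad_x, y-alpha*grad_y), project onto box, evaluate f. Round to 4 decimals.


Step 1: Compute gradient at (-3.2608, 2.9646).
grad_x = 2*3*-3.2608 - 12 = -31.5648
grad_y = 2*8*2.9646 - 2 = 45.4336
Step 2: Gradient step.
x_raw = -3.2608 - 0.01*-31.5648 = -2.9452
y_raw = 2.9646 - 0.01*45.4336 = 2.5103
Step 3: Project onto [-2, 4].
x_proj = clip(-2.9452) = -2.0
y_proj = clip(2.5103) = 2.5103
Step 4: Evaluate f.
f(-2.0, 2.5103) = 81.3909


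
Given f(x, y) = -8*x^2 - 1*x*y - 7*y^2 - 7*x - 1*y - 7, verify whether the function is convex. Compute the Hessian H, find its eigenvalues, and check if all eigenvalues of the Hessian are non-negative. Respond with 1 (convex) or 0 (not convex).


The Hessian of f(x,y) = -8*x^2 - 1*x*y - 7*y^2 - 7*x - 1*y - 7 is:
H = [[-16, -1], [-1, -14]]
Trace = -16 - 14 = -30
Determinant = -16*-14 - (-1)^2 = 223
Discriminant = (-30)^2 - 4*223 = 8.0
Eigenvalues: lambda_1 = -16.4142, lambda_2 = -13.5858
The function is not convex.

0


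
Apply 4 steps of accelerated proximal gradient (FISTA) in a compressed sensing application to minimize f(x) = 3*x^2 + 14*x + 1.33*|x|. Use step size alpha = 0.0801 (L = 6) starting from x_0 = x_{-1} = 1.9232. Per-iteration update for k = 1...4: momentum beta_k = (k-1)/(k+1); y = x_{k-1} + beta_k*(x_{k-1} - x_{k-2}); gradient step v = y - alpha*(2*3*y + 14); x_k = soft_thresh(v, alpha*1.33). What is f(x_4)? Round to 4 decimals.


FISTA on f(x) = 3*x^2 + 14*x + 1.33*|x|
L = 6, alpha = 0.0801
Iteration 1: beta = 0.0, y = 1.9232 + 0.0*(1.9232 - 1.9232) = 1.9232
  grad(y) = 25.5392, v = y - alpha*grad = -0.1225
  prox(v) = soft_thresh(-0.1225, 0.1065) = -0.016
Iteration 2: beta = 0.3333, y = -0.016 + 0.3333*(-0.016 - 1.9232) = -0.6623
  grad(y) = 10.0259, v = y - alpha*grad = -1.4654
  prox(v) = soft_thresh(-1.4654, 0.1065) = -1.3589
Iteration 3: beta = 0.5, y = -1.3589 + 0.5*(-1.3589 + 0.016) = -2.0304
  grad(y) = 1.8179, v = y - alpha*grad = -2.176
  prox(v) = soft_thresh(-2.176, 0.1065) = -2.0694
Iteration 4: beta = 0.6, y = -2.0694 + 0.6*(-2.0694 + 1.3589) = -2.4958
  grad(y) = -0.9746, v = y - alpha*grad = -2.4177
  prox(v) = soft_thresh(-2.4177, 0.1065) = -2.3112
f(x_4) = 3*(-2.3112)^2 + 14*(-2.3112) + 1.33*|-2.3112| = -13.258


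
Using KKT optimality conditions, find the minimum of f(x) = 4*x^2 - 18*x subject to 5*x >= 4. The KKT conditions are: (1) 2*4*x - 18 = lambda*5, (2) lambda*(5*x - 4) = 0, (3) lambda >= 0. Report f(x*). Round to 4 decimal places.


Step 1: Try lambda = 0 (constraint inactive).
Stationarity: 2*4*x - 18 = 0
x* = 18/(2*4) = 2.25
Check constraint: 5*2.25 = 11.25 >= 4 -- satisfied.
Step 2: Compute optimal value.
f(x*) = 4*2.25^2 - 18*2.25 = -20.25


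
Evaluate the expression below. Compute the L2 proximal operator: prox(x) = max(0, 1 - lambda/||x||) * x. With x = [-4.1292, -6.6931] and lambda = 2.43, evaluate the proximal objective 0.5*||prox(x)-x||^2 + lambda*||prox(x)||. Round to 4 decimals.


Step 1: Compute ||x||.
||x|| = 7.8643
Step 2: Compute scaling factor.
scale = max(0, 1 - 2.43/7.8643) = 0.691
Step 3: prox(x) = [-2.8533, -4.625]
||prox(x)|| = 5.4343
Step 4: Proximal objective.
0.5*||prox-x||^2 = 2.9525
lambda*||prox|| = 13.2053
Total = 16.1579


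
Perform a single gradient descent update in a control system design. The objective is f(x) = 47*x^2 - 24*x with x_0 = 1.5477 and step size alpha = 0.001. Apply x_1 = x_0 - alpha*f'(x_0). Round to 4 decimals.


We compute the gradient at x_0 and apply the update.
f'(x) = 94*x - 24
f'(1.5477) = 94*1.5477 - 24 = 121.4838
x_1 = 1.5477 - 0.001*121.4838 = 1.4262


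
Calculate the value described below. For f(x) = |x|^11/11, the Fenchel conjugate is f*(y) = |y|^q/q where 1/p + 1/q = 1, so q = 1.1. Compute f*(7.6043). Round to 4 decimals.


The conjugate exponent q satisfies 1/p + 1/q = 1.
p = 11, so q = 11/(11 - 1) = 1.1
|y|^q = 7.6043^1.1 = 9.3146
f*(7.6043) = 9.3146 / 1.1 = 8.4678


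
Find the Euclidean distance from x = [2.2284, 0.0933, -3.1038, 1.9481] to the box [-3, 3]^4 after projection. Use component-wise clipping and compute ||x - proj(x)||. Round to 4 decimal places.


Project each component onto [-3, 3].
clip(2.2284) = 2.2284, clip(0.0933) = 0.0933, clip(-3.1038) = -3.0, clip(1.9481) = 1.9481
Projection = [2.2284, 0.0933, -3.0, 1.9481]
Squared diffs: [0.0, 0.0, 0.0108, 0.0]
Distance = sqrt(0.0108) = 0.1038
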